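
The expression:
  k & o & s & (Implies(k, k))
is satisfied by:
  {s: True, o: True, k: True}


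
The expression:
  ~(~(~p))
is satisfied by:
  {p: False}


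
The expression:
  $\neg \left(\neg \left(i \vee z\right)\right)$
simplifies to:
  $i \vee z$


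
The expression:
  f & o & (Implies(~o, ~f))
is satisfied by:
  {f: True, o: True}


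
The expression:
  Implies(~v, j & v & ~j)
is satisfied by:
  {v: True}


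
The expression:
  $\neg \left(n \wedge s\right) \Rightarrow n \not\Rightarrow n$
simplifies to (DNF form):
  $n \wedge s$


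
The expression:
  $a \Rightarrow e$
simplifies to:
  $e \vee \neg a$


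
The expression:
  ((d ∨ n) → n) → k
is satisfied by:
  {k: True, d: True, n: False}
  {k: True, d: False, n: False}
  {n: True, k: True, d: True}
  {n: True, k: True, d: False}
  {d: True, n: False, k: False}


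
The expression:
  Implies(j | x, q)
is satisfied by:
  {q: True, j: False, x: False}
  {x: True, q: True, j: False}
  {q: True, j: True, x: False}
  {x: True, q: True, j: True}
  {x: False, j: False, q: False}


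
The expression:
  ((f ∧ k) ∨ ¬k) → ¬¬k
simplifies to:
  k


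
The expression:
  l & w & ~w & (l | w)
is never true.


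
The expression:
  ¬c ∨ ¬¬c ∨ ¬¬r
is always true.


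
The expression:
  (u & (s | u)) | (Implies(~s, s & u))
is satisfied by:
  {u: True, s: True}
  {u: True, s: False}
  {s: True, u: False}


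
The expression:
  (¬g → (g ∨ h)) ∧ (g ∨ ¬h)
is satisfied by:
  {g: True}


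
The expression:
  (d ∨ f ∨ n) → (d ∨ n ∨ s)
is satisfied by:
  {n: True, d: True, s: True, f: False}
  {n: True, d: True, s: False, f: False}
  {n: True, s: True, d: False, f: False}
  {n: True, s: False, d: False, f: False}
  {d: True, s: True, n: False, f: False}
  {d: True, s: False, n: False, f: False}
  {s: True, n: False, d: False, f: False}
  {s: False, n: False, d: False, f: False}
  {f: True, n: True, d: True, s: True}
  {f: True, n: True, d: True, s: False}
  {f: True, n: True, s: True, d: False}
  {f: True, n: True, s: False, d: False}
  {f: True, d: True, s: True, n: False}
  {f: True, d: True, s: False, n: False}
  {f: True, s: True, d: False, n: False}


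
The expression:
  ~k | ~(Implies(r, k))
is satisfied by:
  {k: False}


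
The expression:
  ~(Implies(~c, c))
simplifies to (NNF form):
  ~c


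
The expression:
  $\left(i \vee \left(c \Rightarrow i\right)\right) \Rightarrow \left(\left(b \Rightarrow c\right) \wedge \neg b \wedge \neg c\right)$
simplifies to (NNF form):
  $\left(c \wedge \neg i\right) \vee \left(\neg b \wedge \neg c\right)$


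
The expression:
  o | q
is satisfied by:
  {q: True, o: True}
  {q: True, o: False}
  {o: True, q: False}


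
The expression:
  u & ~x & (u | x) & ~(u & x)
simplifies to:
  u & ~x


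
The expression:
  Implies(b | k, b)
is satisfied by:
  {b: True, k: False}
  {k: False, b: False}
  {k: True, b: True}


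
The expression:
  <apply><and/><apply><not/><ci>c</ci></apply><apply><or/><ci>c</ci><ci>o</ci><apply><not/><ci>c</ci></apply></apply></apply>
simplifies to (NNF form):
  <apply><not/><ci>c</ci></apply>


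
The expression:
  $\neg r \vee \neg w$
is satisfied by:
  {w: False, r: False}
  {r: True, w: False}
  {w: True, r: False}


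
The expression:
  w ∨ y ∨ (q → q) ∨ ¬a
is always true.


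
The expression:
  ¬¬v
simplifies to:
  v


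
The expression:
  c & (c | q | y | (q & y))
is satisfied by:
  {c: True}


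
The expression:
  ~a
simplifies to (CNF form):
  ~a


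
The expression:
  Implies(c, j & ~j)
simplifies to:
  ~c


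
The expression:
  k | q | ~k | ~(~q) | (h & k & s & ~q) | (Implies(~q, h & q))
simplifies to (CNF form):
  True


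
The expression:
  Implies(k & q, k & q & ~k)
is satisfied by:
  {k: False, q: False}
  {q: True, k: False}
  {k: True, q: False}


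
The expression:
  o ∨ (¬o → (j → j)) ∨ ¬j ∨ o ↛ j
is always true.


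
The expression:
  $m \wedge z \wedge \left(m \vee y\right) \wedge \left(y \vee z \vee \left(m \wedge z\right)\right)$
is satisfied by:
  {z: True, m: True}


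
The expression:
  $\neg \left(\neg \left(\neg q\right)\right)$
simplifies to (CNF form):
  $\neg q$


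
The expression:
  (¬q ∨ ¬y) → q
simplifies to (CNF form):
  q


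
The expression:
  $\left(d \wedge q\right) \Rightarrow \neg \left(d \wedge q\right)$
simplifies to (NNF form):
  $\neg d \vee \neg q$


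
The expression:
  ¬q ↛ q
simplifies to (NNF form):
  True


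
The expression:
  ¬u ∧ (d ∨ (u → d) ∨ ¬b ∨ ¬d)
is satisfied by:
  {u: False}


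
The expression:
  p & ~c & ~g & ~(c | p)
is never true.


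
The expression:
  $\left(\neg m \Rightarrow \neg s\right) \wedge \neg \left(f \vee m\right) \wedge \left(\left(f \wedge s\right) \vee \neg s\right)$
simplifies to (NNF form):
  $\neg f \wedge \neg m \wedge \neg s$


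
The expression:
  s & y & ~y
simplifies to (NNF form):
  False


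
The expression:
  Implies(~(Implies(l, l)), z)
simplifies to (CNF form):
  True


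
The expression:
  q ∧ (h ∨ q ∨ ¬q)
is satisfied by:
  {q: True}


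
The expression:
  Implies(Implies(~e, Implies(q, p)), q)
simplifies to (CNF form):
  q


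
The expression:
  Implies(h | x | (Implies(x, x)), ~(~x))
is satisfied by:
  {x: True}


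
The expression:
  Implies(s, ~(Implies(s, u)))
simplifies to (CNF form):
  ~s | ~u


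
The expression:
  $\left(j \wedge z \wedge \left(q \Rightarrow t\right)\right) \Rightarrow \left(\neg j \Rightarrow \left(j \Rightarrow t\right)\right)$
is always true.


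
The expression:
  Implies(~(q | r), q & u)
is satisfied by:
  {r: True, q: True}
  {r: True, q: False}
  {q: True, r: False}


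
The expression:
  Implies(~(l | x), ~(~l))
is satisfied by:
  {x: True, l: True}
  {x: True, l: False}
  {l: True, x: False}


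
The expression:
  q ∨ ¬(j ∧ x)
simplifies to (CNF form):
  q ∨ ¬j ∨ ¬x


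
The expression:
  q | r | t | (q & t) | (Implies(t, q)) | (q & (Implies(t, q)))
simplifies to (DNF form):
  True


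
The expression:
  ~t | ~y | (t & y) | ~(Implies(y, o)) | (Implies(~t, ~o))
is always true.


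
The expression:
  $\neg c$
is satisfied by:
  {c: False}


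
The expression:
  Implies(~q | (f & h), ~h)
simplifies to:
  ~h | (q & ~f)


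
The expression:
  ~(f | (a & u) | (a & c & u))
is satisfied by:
  {u: False, f: False, a: False}
  {a: True, u: False, f: False}
  {u: True, a: False, f: False}


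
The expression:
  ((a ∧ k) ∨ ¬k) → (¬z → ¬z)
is always true.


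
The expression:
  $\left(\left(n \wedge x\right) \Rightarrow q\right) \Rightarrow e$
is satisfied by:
  {e: True, x: True, n: True, q: False}
  {e: True, x: True, n: False, q: False}
  {e: True, n: True, x: False, q: False}
  {e: True, n: False, x: False, q: False}
  {q: True, e: True, x: True, n: True}
  {q: True, e: True, x: True, n: False}
  {q: True, e: True, x: False, n: True}
  {q: True, e: True, x: False, n: False}
  {x: True, n: True, e: False, q: False}


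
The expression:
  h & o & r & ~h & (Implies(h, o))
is never true.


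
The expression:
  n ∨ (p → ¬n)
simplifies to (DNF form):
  True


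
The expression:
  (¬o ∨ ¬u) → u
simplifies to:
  u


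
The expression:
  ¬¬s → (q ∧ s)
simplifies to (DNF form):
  q ∨ ¬s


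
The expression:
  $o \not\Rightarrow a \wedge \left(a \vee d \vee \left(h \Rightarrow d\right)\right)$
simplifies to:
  $o \wedge \neg a \wedge \left(d \vee \neg h\right)$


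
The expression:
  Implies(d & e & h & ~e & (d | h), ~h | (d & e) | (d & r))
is always true.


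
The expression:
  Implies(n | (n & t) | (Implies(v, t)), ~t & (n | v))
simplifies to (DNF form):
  (n & ~t) | (v & ~t)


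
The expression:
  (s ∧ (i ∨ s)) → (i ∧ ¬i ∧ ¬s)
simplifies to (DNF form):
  ¬s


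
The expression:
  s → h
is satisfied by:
  {h: True, s: False}
  {s: False, h: False}
  {s: True, h: True}


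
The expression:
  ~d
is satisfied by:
  {d: False}


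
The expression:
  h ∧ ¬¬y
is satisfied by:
  {h: True, y: True}


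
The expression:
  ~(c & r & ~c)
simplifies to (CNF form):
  True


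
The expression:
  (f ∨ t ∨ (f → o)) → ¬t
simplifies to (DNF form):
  ¬t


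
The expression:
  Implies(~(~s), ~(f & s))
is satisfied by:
  {s: False, f: False}
  {f: True, s: False}
  {s: True, f: False}


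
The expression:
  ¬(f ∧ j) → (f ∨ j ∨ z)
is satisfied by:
  {z: True, f: True, j: True}
  {z: True, f: True, j: False}
  {z: True, j: True, f: False}
  {z: True, j: False, f: False}
  {f: True, j: True, z: False}
  {f: True, j: False, z: False}
  {j: True, f: False, z: False}


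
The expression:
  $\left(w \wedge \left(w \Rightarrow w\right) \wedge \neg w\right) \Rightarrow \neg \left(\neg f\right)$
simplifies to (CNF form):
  $\text{True}$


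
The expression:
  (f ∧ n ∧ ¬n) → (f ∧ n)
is always true.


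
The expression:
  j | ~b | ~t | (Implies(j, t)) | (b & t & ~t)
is always true.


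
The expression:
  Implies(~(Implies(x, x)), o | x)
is always true.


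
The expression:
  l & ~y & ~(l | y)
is never true.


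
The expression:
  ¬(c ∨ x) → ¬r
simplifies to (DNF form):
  c ∨ x ∨ ¬r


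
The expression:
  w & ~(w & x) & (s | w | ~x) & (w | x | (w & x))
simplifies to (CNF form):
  w & ~x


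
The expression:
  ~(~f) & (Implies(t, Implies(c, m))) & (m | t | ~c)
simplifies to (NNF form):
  f & (m | ~c)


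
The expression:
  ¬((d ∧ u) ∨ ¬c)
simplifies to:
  c ∧ (¬d ∨ ¬u)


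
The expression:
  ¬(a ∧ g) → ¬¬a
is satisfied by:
  {a: True}


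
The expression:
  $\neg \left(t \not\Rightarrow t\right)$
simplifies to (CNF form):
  $\text{True}$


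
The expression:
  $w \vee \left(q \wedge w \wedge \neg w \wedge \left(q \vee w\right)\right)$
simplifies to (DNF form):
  $w$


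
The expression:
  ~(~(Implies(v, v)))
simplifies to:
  True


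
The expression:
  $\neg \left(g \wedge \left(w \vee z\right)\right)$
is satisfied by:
  {w: False, g: False, z: False}
  {z: True, w: False, g: False}
  {w: True, z: False, g: False}
  {z: True, w: True, g: False}
  {g: True, z: False, w: False}


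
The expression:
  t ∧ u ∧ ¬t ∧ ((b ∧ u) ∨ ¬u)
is never true.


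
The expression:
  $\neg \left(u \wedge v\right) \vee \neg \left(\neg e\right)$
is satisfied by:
  {e: True, u: False, v: False}
  {u: False, v: False, e: False}
  {e: True, v: True, u: False}
  {v: True, u: False, e: False}
  {e: True, u: True, v: False}
  {u: True, e: False, v: False}
  {e: True, v: True, u: True}


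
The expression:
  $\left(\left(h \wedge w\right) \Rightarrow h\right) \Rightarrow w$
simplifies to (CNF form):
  $w$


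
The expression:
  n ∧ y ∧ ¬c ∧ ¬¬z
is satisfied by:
  {z: True, y: True, n: True, c: False}


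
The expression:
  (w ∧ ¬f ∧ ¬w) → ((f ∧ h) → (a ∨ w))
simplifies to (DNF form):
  True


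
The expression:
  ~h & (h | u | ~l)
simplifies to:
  ~h & (u | ~l)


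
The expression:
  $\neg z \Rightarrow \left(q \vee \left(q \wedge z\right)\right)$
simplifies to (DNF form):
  $q \vee z$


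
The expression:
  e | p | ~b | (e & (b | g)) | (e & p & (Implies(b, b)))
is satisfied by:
  {e: True, p: True, b: False}
  {e: True, p: False, b: False}
  {p: True, e: False, b: False}
  {e: False, p: False, b: False}
  {b: True, e: True, p: True}
  {b: True, e: True, p: False}
  {b: True, p: True, e: False}


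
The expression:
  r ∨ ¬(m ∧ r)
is always true.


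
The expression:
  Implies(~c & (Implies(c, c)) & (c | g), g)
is always true.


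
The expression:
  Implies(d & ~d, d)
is always true.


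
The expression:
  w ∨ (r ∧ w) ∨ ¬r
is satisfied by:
  {w: True, r: False}
  {r: False, w: False}
  {r: True, w: True}


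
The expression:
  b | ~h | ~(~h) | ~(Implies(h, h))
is always true.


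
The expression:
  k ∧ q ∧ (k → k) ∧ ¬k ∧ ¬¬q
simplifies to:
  False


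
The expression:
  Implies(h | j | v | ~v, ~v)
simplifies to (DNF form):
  ~v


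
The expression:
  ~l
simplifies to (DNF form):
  ~l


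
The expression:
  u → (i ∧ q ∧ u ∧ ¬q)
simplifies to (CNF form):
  ¬u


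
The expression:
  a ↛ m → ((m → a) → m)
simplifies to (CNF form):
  m ∨ ¬a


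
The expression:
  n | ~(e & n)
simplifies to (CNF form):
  True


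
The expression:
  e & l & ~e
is never true.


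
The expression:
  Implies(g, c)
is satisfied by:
  {c: True, g: False}
  {g: False, c: False}
  {g: True, c: True}


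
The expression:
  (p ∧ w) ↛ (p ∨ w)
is never true.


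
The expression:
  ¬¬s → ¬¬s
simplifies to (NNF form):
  True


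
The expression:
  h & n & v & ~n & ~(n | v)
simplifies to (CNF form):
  False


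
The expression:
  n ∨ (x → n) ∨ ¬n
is always true.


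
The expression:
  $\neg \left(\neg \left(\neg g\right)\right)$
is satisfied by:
  {g: False}


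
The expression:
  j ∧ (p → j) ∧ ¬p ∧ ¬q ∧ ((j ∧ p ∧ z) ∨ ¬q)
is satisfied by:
  {j: True, q: False, p: False}


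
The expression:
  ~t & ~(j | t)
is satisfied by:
  {t: False, j: False}


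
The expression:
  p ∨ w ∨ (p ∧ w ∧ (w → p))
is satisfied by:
  {p: True, w: True}
  {p: True, w: False}
  {w: True, p: False}


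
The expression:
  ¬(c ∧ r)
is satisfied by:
  {c: False, r: False}
  {r: True, c: False}
  {c: True, r: False}


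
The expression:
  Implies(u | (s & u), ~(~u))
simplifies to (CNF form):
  True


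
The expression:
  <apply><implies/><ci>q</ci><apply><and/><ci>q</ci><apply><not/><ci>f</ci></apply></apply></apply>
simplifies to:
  <apply><or/><apply><not/><ci>f</ci></apply><apply><not/><ci>q</ci></apply></apply>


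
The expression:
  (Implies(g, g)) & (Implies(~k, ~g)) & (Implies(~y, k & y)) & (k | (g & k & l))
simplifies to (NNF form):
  k & y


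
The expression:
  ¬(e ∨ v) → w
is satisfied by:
  {v: True, w: True, e: True}
  {v: True, w: True, e: False}
  {v: True, e: True, w: False}
  {v: True, e: False, w: False}
  {w: True, e: True, v: False}
  {w: True, e: False, v: False}
  {e: True, w: False, v: False}


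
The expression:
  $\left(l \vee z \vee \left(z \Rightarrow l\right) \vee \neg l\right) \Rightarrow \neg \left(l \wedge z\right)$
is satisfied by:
  {l: False, z: False}
  {z: True, l: False}
  {l: True, z: False}


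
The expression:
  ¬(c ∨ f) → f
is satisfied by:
  {c: True, f: True}
  {c: True, f: False}
  {f: True, c: False}


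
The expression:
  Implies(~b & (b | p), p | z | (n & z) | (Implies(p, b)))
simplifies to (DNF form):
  True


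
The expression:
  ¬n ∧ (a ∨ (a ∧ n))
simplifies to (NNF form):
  a ∧ ¬n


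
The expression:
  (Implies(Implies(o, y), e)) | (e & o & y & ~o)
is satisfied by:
  {e: True, o: True, y: False}
  {e: True, o: False, y: False}
  {y: True, e: True, o: True}
  {y: True, e: True, o: False}
  {o: True, y: False, e: False}


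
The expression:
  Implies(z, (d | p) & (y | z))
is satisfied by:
  {d: True, p: True, z: False}
  {d: True, p: False, z: False}
  {p: True, d: False, z: False}
  {d: False, p: False, z: False}
  {d: True, z: True, p: True}
  {d: True, z: True, p: False}
  {z: True, p: True, d: False}


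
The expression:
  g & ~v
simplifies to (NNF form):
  g & ~v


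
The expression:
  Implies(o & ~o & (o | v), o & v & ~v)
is always true.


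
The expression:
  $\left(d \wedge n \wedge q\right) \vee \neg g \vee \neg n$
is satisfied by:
  {q: True, d: True, g: False, n: False}
  {q: True, d: False, g: False, n: False}
  {d: True, q: False, g: False, n: False}
  {q: False, d: False, g: False, n: False}
  {n: True, q: True, d: True, g: False}
  {n: True, q: True, d: False, g: False}
  {n: True, d: True, q: False, g: False}
  {n: True, d: False, q: False, g: False}
  {q: True, g: True, d: True, n: False}
  {q: True, g: True, d: False, n: False}
  {g: True, d: True, q: False, n: False}
  {g: True, q: False, d: False, n: False}
  {n: True, q: True, g: True, d: True}


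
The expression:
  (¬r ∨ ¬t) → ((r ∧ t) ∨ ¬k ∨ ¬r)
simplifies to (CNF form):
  t ∨ ¬k ∨ ¬r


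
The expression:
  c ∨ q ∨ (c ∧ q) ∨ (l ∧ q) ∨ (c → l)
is always true.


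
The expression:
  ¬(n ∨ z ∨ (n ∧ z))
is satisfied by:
  {n: False, z: False}


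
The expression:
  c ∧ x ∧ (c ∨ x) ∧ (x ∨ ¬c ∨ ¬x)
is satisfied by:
  {c: True, x: True}


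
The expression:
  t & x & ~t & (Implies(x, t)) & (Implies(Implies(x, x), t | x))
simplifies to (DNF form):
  False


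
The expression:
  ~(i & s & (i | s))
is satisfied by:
  {s: False, i: False}
  {i: True, s: False}
  {s: True, i: False}


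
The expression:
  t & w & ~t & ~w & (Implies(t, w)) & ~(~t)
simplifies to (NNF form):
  False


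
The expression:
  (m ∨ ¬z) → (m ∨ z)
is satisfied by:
  {z: True, m: True}
  {z: True, m: False}
  {m: True, z: False}


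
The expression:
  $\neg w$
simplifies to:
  $\neg w$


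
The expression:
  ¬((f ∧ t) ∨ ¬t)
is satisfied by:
  {t: True, f: False}


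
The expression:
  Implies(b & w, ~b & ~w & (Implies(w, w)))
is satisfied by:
  {w: False, b: False}
  {b: True, w: False}
  {w: True, b: False}


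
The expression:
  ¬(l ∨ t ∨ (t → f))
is never true.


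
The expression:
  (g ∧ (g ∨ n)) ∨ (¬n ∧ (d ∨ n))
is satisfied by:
  {g: True, d: True, n: False}
  {g: True, d: False, n: False}
  {n: True, g: True, d: True}
  {n: True, g: True, d: False}
  {d: True, n: False, g: False}


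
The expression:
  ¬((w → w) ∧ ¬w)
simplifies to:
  w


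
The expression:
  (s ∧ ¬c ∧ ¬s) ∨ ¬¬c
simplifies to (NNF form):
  c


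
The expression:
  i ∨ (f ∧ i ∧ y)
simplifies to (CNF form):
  i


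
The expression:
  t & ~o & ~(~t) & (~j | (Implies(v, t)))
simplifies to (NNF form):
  t & ~o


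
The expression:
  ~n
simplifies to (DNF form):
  ~n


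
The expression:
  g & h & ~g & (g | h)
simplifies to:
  False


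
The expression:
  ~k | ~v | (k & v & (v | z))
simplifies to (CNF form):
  True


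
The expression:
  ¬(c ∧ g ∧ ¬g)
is always true.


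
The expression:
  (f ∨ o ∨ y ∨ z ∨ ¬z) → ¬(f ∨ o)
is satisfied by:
  {o: False, f: False}


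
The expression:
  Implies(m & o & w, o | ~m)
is always true.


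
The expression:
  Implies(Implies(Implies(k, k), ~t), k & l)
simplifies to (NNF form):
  t | (k & l)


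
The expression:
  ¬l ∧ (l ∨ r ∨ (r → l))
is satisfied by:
  {l: False}


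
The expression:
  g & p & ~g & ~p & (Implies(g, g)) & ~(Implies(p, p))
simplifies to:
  False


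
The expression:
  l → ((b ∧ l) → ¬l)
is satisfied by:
  {l: False, b: False}
  {b: True, l: False}
  {l: True, b: False}


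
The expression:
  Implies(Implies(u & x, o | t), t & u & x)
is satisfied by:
  {t: True, u: True, x: True, o: False}
  {u: True, x: True, t: False, o: False}
  {t: True, o: True, u: True, x: True}


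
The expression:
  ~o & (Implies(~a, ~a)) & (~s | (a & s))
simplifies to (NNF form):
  ~o & (a | ~s)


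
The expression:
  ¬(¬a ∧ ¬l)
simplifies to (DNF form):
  a ∨ l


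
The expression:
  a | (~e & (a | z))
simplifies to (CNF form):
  (a | z) & (a | ~e)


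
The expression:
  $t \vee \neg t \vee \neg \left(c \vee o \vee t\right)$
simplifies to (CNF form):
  $\text{True}$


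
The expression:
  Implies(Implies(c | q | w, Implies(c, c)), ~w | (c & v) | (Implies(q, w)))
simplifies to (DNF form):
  True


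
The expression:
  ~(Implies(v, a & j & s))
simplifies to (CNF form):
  v & (~a | ~j | ~s)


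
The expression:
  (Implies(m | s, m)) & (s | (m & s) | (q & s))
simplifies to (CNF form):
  m & s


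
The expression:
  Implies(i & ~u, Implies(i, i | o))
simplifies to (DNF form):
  True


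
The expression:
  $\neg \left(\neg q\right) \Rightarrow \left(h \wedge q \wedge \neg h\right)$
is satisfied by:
  {q: False}


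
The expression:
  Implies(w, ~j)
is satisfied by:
  {w: False, j: False}
  {j: True, w: False}
  {w: True, j: False}


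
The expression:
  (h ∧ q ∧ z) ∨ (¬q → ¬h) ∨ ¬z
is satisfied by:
  {q: True, h: False, z: False}
  {h: False, z: False, q: False}
  {q: True, z: True, h: False}
  {z: True, h: False, q: False}
  {q: True, h: True, z: False}
  {h: True, q: False, z: False}
  {q: True, z: True, h: True}


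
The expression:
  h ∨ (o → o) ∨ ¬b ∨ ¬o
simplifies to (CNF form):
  True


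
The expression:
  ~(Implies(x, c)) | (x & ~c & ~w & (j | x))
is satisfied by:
  {x: True, c: False}


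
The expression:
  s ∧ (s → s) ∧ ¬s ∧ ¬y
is never true.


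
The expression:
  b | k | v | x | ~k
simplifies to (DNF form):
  True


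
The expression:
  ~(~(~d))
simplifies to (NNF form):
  ~d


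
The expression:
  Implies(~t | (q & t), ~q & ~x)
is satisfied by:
  {t: True, q: False, x: False}
  {q: False, x: False, t: False}
  {x: True, t: True, q: False}


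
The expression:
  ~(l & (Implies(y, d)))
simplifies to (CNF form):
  (y | ~l) & (~d | ~l)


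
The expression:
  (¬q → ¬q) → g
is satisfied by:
  {g: True}


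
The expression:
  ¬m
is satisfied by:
  {m: False}


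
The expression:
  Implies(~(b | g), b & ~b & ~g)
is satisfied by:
  {b: True, g: True}
  {b: True, g: False}
  {g: True, b: False}


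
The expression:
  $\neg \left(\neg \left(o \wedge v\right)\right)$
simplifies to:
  $o \wedge v$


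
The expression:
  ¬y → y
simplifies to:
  y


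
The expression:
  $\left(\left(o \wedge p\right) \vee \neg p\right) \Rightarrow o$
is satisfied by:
  {o: True, p: True}
  {o: True, p: False}
  {p: True, o: False}


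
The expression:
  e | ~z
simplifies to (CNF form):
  e | ~z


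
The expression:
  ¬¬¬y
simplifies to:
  ¬y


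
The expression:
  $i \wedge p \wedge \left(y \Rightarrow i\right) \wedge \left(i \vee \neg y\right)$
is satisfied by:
  {i: True, p: True}


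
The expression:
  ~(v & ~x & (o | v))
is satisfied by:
  {x: True, v: False}
  {v: False, x: False}
  {v: True, x: True}


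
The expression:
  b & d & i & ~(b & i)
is never true.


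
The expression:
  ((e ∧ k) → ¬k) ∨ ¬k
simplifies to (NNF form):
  ¬e ∨ ¬k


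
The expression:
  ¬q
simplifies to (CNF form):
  ¬q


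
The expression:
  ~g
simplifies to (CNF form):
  ~g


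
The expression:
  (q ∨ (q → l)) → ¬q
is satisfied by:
  {q: False}


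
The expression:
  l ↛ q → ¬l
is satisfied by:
  {q: True, l: False}
  {l: False, q: False}
  {l: True, q: True}


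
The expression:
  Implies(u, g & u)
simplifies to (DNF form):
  g | ~u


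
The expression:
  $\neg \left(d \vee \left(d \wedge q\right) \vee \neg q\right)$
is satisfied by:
  {q: True, d: False}


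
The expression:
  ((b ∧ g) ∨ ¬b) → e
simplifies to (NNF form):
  e ∨ (b ∧ ¬g)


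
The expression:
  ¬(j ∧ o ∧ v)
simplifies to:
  ¬j ∨ ¬o ∨ ¬v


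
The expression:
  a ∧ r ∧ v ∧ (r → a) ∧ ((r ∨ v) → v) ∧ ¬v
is never true.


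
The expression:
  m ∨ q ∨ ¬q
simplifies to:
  True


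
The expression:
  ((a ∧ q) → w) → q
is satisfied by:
  {q: True}


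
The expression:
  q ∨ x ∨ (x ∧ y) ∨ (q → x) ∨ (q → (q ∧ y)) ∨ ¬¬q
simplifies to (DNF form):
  True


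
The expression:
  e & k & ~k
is never true.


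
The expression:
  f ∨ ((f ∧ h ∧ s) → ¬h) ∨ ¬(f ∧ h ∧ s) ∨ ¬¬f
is always true.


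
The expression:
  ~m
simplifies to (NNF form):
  ~m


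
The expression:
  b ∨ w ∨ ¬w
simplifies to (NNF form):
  True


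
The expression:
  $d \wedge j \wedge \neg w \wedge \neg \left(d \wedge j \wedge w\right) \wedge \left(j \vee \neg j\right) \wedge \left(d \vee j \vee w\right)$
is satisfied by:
  {j: True, d: True, w: False}


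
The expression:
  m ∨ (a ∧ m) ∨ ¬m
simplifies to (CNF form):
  True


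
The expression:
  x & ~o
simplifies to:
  x & ~o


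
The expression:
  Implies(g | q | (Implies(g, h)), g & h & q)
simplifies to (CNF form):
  g & h & q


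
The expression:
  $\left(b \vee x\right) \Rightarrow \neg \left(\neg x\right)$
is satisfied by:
  {x: True, b: False}
  {b: False, x: False}
  {b: True, x: True}


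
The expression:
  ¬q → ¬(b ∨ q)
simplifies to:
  q ∨ ¬b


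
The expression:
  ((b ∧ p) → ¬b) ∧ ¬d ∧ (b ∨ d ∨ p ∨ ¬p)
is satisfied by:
  {d: False, p: False, b: False}
  {b: True, d: False, p: False}
  {p: True, d: False, b: False}


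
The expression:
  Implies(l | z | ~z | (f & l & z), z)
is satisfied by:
  {z: True}


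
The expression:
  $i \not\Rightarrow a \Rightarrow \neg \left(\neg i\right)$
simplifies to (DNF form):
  $\text{True}$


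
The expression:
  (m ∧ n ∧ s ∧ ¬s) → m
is always true.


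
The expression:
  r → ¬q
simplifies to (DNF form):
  ¬q ∨ ¬r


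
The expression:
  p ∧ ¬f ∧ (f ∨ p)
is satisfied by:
  {p: True, f: False}


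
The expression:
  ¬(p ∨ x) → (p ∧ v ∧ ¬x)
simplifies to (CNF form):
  p ∨ x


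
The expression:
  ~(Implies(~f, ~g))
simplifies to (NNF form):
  g & ~f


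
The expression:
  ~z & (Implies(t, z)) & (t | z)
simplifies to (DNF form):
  False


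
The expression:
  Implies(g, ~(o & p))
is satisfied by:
  {p: False, o: False, g: False}
  {g: True, p: False, o: False}
  {o: True, p: False, g: False}
  {g: True, o: True, p: False}
  {p: True, g: False, o: False}
  {g: True, p: True, o: False}
  {o: True, p: True, g: False}


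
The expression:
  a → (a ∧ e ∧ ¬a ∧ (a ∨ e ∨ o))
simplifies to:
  ¬a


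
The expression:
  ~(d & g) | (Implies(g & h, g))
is always true.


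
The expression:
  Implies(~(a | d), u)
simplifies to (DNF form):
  a | d | u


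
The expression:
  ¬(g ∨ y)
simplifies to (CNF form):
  ¬g ∧ ¬y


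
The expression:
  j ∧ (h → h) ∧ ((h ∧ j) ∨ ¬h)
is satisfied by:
  {j: True}


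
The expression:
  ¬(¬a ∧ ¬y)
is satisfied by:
  {a: True, y: True}
  {a: True, y: False}
  {y: True, a: False}


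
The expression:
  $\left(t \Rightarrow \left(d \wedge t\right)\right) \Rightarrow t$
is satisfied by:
  {t: True}


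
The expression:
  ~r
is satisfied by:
  {r: False}


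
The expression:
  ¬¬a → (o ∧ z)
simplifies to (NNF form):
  (o ∧ z) ∨ ¬a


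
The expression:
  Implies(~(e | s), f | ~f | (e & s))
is always true.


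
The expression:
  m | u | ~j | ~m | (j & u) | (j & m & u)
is always true.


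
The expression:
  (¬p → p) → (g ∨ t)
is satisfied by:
  {t: True, g: True, p: False}
  {t: True, p: False, g: False}
  {g: True, p: False, t: False}
  {g: False, p: False, t: False}
  {t: True, g: True, p: True}
  {t: True, p: True, g: False}
  {g: True, p: True, t: False}


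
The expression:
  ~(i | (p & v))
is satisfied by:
  {i: False, p: False, v: False}
  {v: True, i: False, p: False}
  {p: True, i: False, v: False}


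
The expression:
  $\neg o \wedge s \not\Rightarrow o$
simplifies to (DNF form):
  $s \wedge \neg o$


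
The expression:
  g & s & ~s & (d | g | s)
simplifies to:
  False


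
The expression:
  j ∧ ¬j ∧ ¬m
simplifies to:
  False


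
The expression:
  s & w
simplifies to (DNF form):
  s & w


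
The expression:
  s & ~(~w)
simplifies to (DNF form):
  s & w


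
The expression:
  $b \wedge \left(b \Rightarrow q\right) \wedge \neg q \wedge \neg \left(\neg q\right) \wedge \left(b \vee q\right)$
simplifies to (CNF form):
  $\text{False}$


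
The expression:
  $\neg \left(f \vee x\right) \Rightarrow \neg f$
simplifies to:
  $\text{True}$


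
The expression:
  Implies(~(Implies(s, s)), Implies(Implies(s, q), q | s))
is always true.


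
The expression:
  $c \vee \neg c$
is always true.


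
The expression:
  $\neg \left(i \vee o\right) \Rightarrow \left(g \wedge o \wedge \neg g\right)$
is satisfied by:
  {i: True, o: True}
  {i: True, o: False}
  {o: True, i: False}


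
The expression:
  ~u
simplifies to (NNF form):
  ~u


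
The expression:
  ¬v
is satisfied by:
  {v: False}


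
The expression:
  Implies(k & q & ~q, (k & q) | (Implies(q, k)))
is always true.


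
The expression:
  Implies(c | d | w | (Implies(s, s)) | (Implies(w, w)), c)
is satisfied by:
  {c: True}


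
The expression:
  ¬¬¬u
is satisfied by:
  {u: False}


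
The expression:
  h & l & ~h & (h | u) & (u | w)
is never true.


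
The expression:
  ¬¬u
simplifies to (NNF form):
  u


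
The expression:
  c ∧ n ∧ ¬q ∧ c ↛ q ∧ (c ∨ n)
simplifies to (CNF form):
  c ∧ n ∧ ¬q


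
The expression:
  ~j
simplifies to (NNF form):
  ~j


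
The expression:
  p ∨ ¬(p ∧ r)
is always true.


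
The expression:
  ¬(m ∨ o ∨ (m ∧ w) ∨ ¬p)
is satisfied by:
  {p: True, o: False, m: False}


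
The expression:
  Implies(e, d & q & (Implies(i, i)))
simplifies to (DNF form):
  ~e | (d & q)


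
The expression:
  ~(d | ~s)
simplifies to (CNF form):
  s & ~d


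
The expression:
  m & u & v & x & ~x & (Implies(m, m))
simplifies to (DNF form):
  False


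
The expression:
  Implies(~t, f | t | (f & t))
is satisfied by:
  {t: True, f: True}
  {t: True, f: False}
  {f: True, t: False}


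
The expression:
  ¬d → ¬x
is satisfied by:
  {d: True, x: False}
  {x: False, d: False}
  {x: True, d: True}


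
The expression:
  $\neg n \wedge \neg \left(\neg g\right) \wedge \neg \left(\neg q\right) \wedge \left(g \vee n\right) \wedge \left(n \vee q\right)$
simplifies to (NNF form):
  $g \wedge q \wedge \neg n$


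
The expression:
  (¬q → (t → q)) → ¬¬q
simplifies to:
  q ∨ t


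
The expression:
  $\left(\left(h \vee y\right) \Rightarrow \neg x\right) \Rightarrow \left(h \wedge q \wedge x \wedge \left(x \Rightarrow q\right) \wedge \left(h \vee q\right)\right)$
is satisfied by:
  {x: True, y: True, h: True}
  {x: True, y: True, h: False}
  {x: True, h: True, y: False}


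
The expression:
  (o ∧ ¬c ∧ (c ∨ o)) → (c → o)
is always true.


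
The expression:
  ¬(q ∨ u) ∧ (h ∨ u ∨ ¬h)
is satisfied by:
  {q: False, u: False}


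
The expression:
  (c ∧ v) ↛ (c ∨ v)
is never true.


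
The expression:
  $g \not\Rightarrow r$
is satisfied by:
  {g: True, r: False}


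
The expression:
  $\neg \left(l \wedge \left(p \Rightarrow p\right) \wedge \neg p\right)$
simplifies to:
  $p \vee \neg l$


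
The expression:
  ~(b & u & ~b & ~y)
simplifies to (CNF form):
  True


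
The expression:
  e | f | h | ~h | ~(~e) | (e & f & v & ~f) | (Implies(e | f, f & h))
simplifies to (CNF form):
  True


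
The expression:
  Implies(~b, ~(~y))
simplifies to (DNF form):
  b | y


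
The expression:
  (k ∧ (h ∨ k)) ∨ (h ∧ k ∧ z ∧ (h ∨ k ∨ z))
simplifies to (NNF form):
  k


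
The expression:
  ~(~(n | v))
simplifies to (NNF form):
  n | v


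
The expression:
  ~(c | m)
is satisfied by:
  {c: False, m: False}


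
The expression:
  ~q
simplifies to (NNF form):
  ~q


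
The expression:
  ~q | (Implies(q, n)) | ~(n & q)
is always true.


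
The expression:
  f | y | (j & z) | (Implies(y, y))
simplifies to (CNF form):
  True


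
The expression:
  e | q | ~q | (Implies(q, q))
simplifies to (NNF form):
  True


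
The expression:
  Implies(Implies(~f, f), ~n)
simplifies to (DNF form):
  ~f | ~n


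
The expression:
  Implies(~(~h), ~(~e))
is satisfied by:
  {e: True, h: False}
  {h: False, e: False}
  {h: True, e: True}


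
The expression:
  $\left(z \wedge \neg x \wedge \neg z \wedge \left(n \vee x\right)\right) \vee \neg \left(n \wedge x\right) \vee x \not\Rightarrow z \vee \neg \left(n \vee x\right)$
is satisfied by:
  {x: False, z: False, n: False}
  {n: True, x: False, z: False}
  {z: True, x: False, n: False}
  {n: True, z: True, x: False}
  {x: True, n: False, z: False}
  {n: True, x: True, z: False}
  {z: True, x: True, n: False}


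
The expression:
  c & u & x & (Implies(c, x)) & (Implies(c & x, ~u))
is never true.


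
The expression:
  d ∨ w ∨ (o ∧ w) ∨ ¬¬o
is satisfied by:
  {d: True, o: True, w: True}
  {d: True, o: True, w: False}
  {d: True, w: True, o: False}
  {d: True, w: False, o: False}
  {o: True, w: True, d: False}
  {o: True, w: False, d: False}
  {w: True, o: False, d: False}


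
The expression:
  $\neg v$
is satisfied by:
  {v: False}


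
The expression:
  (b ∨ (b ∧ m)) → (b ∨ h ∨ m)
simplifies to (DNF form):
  True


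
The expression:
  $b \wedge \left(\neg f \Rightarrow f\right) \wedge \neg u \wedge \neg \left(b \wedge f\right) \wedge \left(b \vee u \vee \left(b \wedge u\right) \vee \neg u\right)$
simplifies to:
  $\text{False}$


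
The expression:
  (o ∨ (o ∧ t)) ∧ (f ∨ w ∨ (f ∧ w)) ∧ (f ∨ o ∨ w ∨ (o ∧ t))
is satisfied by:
  {w: True, f: True, o: True}
  {w: True, o: True, f: False}
  {f: True, o: True, w: False}


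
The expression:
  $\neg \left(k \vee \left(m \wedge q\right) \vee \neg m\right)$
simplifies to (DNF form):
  $m \wedge \neg k \wedge \neg q$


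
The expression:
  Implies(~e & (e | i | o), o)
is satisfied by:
  {o: True, e: True, i: False}
  {o: True, e: False, i: False}
  {e: True, o: False, i: False}
  {o: False, e: False, i: False}
  {i: True, o: True, e: True}
  {i: True, o: True, e: False}
  {i: True, e: True, o: False}


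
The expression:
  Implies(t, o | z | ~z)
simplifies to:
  True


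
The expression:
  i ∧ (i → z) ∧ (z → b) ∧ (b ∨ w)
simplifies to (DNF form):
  b ∧ i ∧ z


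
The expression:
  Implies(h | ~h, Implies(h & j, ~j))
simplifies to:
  ~h | ~j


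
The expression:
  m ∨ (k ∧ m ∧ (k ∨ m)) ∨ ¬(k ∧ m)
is always true.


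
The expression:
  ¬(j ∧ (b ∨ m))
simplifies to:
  (¬b ∧ ¬m) ∨ ¬j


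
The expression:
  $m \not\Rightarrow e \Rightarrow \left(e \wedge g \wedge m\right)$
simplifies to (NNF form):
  $e \vee \neg m$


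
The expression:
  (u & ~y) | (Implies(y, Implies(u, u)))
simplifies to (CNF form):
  True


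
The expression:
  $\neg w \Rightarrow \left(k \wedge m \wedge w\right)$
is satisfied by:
  {w: True}


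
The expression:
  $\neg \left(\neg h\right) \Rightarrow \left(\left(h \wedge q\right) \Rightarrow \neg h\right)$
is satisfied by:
  {h: False, q: False}
  {q: True, h: False}
  {h: True, q: False}


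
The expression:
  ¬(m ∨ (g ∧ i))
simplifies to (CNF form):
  ¬m ∧ (¬g ∨ ¬i)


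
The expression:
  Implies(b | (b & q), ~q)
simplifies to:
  ~b | ~q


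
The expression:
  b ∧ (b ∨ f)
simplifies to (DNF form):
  b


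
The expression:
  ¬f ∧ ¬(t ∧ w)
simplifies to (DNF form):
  (¬f ∧ ¬t) ∨ (¬f ∧ ¬w)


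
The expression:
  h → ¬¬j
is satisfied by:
  {j: True, h: False}
  {h: False, j: False}
  {h: True, j: True}


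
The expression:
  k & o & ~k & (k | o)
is never true.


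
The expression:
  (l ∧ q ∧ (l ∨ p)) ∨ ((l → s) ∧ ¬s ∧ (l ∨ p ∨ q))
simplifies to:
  (l ∨ ¬s) ∧ (p ∨ q) ∧ (q ∨ ¬l)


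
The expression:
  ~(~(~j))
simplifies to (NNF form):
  ~j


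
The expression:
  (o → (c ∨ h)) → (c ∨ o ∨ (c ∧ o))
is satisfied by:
  {o: True, c: True}
  {o: True, c: False}
  {c: True, o: False}


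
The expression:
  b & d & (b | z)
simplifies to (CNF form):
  b & d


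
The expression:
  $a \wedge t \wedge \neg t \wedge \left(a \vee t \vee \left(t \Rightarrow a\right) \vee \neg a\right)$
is never true.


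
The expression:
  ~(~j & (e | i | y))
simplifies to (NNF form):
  j | (~e & ~i & ~y)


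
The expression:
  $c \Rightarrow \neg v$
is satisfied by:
  {v: False, c: False}
  {c: True, v: False}
  {v: True, c: False}


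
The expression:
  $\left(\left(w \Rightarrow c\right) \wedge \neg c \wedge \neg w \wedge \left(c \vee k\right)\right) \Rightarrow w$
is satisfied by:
  {w: True, c: True, k: False}
  {w: True, k: False, c: False}
  {c: True, k: False, w: False}
  {c: False, k: False, w: False}
  {w: True, c: True, k: True}
  {w: True, k: True, c: False}
  {c: True, k: True, w: False}


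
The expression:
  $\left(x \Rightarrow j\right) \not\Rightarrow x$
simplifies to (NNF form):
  $\neg x$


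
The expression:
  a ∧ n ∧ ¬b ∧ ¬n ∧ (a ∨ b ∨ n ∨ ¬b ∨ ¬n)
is never true.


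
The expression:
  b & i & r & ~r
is never true.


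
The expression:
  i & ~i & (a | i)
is never true.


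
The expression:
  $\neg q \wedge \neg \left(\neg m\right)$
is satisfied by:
  {m: True, q: False}


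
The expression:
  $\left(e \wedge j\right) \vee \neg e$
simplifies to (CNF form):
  $j \vee \neg e$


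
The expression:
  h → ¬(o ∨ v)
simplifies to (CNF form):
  (¬h ∨ ¬o) ∧ (¬h ∨ ¬v)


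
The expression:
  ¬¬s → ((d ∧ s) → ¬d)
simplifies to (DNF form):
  ¬d ∨ ¬s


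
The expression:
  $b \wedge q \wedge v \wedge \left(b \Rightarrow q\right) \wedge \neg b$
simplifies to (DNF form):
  $\text{False}$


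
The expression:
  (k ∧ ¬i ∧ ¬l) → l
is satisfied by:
  {i: True, l: True, k: False}
  {i: True, k: False, l: False}
  {l: True, k: False, i: False}
  {l: False, k: False, i: False}
  {i: True, l: True, k: True}
  {i: True, k: True, l: False}
  {l: True, k: True, i: False}


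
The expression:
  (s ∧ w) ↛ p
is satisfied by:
  {w: True, s: True, p: False}


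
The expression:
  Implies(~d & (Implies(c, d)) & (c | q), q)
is always true.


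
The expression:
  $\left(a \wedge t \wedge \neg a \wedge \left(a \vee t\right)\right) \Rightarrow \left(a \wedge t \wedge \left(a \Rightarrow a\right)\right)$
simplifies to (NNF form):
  $\text{True}$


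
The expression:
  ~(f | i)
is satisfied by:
  {i: False, f: False}


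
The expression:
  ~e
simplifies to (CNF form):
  ~e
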